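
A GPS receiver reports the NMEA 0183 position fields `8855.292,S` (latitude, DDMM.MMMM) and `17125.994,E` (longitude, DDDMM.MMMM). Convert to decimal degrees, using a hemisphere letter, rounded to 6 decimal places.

88.921533° S, 171.433233° E

Lat: degrees = first 2 digits = 88, minutes = 55.292; 88 + 55.292/60 = 88.9215333
λ: degrees = first 3 digits = 171, minutes = 25.994; 171 + 25.994/60 = 171.4332333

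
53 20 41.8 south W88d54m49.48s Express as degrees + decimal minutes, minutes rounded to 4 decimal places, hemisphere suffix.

Lat: seconds/60 = 0.69667; minutes = 20 + 0.69667 = 20.696667
Longitude: seconds/60 = 0.82467; minutes = 54 + 0.82467 = 54.824667

53° 20.6967′ S, 88° 54.8247′ W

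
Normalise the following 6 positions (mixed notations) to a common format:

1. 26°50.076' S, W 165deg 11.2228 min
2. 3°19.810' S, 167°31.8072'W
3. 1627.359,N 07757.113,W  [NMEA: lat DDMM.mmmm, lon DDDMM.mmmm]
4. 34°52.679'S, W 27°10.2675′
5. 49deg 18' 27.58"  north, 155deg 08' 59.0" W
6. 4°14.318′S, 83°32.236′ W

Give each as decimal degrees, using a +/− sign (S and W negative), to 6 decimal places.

1. -26.834600, -165.187047
2. -3.330167, -167.530120
3. 16.455983, -77.951883
4. -34.877983, -27.171125
5. 49.307661, -155.149722
6. -4.238633, -83.537267

Point 1:
  φ: 50.076′ = 0.834600°; total 26.8346000
  S → negative
  λ: 11.2228′ = 0.187047°; total 165.1870467
  W → negative
Point 2:
  Lat: 19.81′ = 0.330167°; total 3.3301667
  S ⇒ negate
  Lon: 31.8072′ = 0.530120°; total 167.5301200
  hemisphere W, so the sign is −
Point 3:
  φ: degrees = first 2 digits = 16, minutes = 27.359; 16 + 27.359/60 = 16.4559833
  N ⇒ keep positive
  Longitude: degrees = first 3 digits = 77, minutes = 57.113; 77 + 57.113/60 = 77.9518833
  W → negative
Point 4:
  Lat: 34 + 52.679/60 = 34.8779833
  S ⇒ negate
  Longitude: 10.2675′ = 0.171125°; total 27.1711250
  W → negative
Point 5:
  Lat: 49° + 18/60 + 27.58/3600 = 49 + 0.300000 + 0.007661 = 49.3076611
  N → positive
  λ: 155° + 8/60 + 59/3600 = 155 + 0.133333 + 0.016389 = 155.1497222
  W → negative
Point 6:
  Latitude: 4 + 14.318/60 = 4.2386333
  S → negative
  Longitude: 83 + 32.236/60 = 83.5372667
  hemisphere W, so the sign is −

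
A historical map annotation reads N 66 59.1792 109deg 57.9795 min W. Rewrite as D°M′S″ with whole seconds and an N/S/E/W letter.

66°59′11″ N, 109°57′59″ W

Lat: 59.17920′ → 59′ and 0.17920 × 60 = 10.75″
Lon: fractional minutes 0.97950 × 60 = 58.77″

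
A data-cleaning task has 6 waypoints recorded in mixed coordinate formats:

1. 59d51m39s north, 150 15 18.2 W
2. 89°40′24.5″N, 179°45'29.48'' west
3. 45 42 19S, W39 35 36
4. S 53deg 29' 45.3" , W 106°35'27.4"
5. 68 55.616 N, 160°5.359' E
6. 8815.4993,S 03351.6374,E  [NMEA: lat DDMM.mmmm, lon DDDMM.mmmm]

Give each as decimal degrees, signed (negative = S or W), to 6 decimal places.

Point 1:
  Lat: 59° + 51/60 + 39/3600 = 59 + 0.850000 + 0.010833 = 59.8608333
  N → positive
  Longitude: 150° + 15/60 + 18.2/3600 = 150 + 0.250000 + 0.005056 = 150.2550556
  W ⇒ negate
Point 2:
  φ: 89° + 40/60 + 24.5/3600 = 89 + 0.666667 + 0.006806 = 89.6734722
  N ⇒ keep positive
  Longitude: 179° + 45/60 + 29.48/3600 = 179 + 0.750000 + 0.008189 = 179.7581889
  hemisphere W, so the sign is −
Point 3:
  φ: 42′ + 19″ = 42.31667′; 45 + 42.31667/60 = 45.7052778
  S → negative
  Longitude: 35′ + 36″ = 35.60000′; 39 + 35.60000/60 = 39.5933333
  W ⇒ negate
Point 4:
  Latitude: 53° + 29/60 + 45.3/3600 = 53 + 0.483333 + 0.012583 = 53.4959167
  S → negative
  Longitude: 106° + 35/60 + 27.4/3600 = 106 + 0.583333 + 0.007611 = 106.5909444
  hemisphere W, so the sign is −
Point 5:
  Latitude: 68 + 55.616/60 = 68.9269333
  N ⇒ keep positive
  Lon: 160 + 5.359/60 = 160.0893167
  E ⇒ keep positive
Point 6:
  Lat: degrees = first 2 digits = 88, minutes = 15.4993; 88 + 15.4993/60 = 88.2583217
  S ⇒ negate
  Longitude: degrees = first 3 digits = 33, minutes = 51.6374; 33 + 51.6374/60 = 33.8606233
  E ⇒ keep positive

1. 59.860833, -150.255056
2. 89.673472, -179.758189
3. -45.705278, -39.593333
4. -53.495917, -106.590944
5. 68.926933, 160.089317
6. -88.258322, 33.860623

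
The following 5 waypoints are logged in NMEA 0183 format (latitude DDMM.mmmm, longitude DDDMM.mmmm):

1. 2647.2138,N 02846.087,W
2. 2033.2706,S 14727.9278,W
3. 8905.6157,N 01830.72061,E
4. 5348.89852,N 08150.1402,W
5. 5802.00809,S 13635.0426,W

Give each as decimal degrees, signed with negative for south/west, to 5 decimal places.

Point 1:
  φ: degrees = first 2 digits = 26, minutes = 47.2138; 26 + 47.2138/60 = 26.786897
  N → positive
  λ: split at 3 digits → 028° and 46.087′; 28 + 46.087/60 = 28.768117
  W → negative
Point 2:
  Latitude: split at 2 digits → 20° and 33.2706′; 20 + 33.2706/60 = 20.554510
  S ⇒ negate
  Longitude: degrees = first 3 digits = 147, minutes = 27.9278; 147 + 27.9278/60 = 147.465463
  hemisphere W, so the sign is −
Point 3:
  φ: split at 2 digits → 89° and 5.6157′; 89 + 5.6157/60 = 89.093595
  N ⇒ keep positive
  Lon: split at 3 digits → 018° and 30.72061′; 18 + 30.72061/60 = 18.512010
  E ⇒ keep positive
Point 4:
  Latitude: split at 2 digits → 53° and 48.89852′; 53 + 48.89852/60 = 53.814975
  N → positive
  λ: degrees = first 3 digits = 81, minutes = 50.1402; 81 + 50.1402/60 = 81.835670
  W ⇒ negate
Point 5:
  Latitude: degrees = first 2 digits = 58, minutes = 2.00809; 58 + 2.00809/60 = 58.033468
  S → negative
  λ: degrees = first 3 digits = 136, minutes = 35.0426; 136 + 35.0426/60 = 136.584043
  W → negative

1. 26.78690, -28.76812
2. -20.55451, -147.46546
3. 89.09360, 18.51201
4. 53.81498, -81.83567
5. -58.03347, -136.58404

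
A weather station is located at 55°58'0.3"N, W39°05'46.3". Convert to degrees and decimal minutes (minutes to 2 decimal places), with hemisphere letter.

55° 58.01′ N, 39° 5.77′ W

Lat: seconds/60 = 0.00500; minutes = 58 + 0.00500 = 58.0050
Longitude: seconds/60 = 0.77167; minutes = 5 + 0.77167 = 5.7717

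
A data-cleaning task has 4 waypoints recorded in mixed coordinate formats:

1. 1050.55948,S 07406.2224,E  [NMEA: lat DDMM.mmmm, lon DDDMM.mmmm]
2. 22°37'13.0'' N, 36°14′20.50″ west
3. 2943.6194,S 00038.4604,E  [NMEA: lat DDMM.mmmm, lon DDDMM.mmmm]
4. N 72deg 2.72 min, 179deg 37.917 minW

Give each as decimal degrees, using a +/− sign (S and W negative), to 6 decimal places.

1. -10.842658, 74.103707
2. 22.620278, -36.239028
3. -29.726990, 0.641007
4. 72.045333, -179.631950

Point 1:
  φ: degrees = first 2 digits = 10, minutes = 50.55948; 10 + 50.55948/60 = 10.8426580
  S → negative
  λ: degrees = first 3 digits = 74, minutes = 6.2224; 74 + 6.2224/60 = 74.1037067
  E ⇒ keep positive
Point 2:
  φ: 22 + 37/60 + 13/3600 = 22.6202778
  N → positive
  λ: 36 + 14/60 + 20.5/3600 = 36.2390278
  W ⇒ negate
Point 3:
  Latitude: degrees = first 2 digits = 29, minutes = 43.6194; 29 + 43.6194/60 = 29.7269900
  S ⇒ negate
  λ: split at 3 digits → 000° and 38.4604′; 0 + 38.4604/60 = 0.6410067
  E → positive
Point 4:
  Lat: 2.72′ = 0.045333°; total 72.0453333
  N → positive
  Longitude: 37.917′ = 0.631950°; total 179.6319500
  hemisphere W, so the sign is −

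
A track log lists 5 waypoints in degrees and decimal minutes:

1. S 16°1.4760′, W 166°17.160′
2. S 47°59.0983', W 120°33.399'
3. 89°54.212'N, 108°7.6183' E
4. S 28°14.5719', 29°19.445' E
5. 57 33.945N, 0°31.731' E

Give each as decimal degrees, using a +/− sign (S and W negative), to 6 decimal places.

Point 1:
  φ: 1.476′ = 0.024600°; total 16.0246000
  S ⇒ negate
  Lon: 166 + 17.16/60 = 166.2860000
  hemisphere W, so the sign is −
Point 2:
  Latitude: 59.0983′ = 0.984972°; total 47.9849717
  S ⇒ negate
  Longitude: 120 + 33.399/60 = 120.5566500
  hemisphere W, so the sign is −
Point 3:
  Lat: 89 + 54.212/60 = 89.9035333
  N → positive
  Lon: 108 + 7.6183/60 = 108.1269717
  E ⇒ keep positive
Point 4:
  Latitude: 28 + 14.5719/60 = 28.2428650
  S → negative
  λ: 19.445′ = 0.324083°; total 29.3240833
  E → positive
Point 5:
  Lat: 33.945′ = 0.565750°; total 57.5657500
  N → positive
  Longitude: 31.731′ = 0.528850°; total 0.5288500
  E ⇒ keep positive

1. -16.024600, -166.286000
2. -47.984972, -120.556650
3. 89.903533, 108.126972
4. -28.242865, 29.324083
5. 57.565750, 0.528850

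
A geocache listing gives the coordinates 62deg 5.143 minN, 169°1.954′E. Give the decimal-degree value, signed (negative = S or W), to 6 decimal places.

62.085717, 169.032567

φ: 5.143′ = 0.085717°; total 62.0857167
N ⇒ keep positive
Longitude: 169 + 1.954/60 = 169.0325667
E → positive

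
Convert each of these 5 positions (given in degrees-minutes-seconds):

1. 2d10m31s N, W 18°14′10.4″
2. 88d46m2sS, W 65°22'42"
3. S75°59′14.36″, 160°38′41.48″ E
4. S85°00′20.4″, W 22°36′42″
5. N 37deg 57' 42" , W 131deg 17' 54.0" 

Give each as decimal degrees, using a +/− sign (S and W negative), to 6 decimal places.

1. 2.175278, -18.236222
2. -88.767222, -65.378333
3. -75.987322, 160.644856
4. -85.005667, -22.611667
5. 37.961667, -131.298333

Point 1:
  φ: 2° + 10/60 + 31/3600 = 2 + 0.166667 + 0.008611 = 2.1752778
  N ⇒ keep positive
  Lon: 18° + 14/60 + 10.4/3600 = 18 + 0.233333 + 0.002889 = 18.2362222
  W ⇒ negate
Point 2:
  φ: 46′ + 2″ = 46.03333′; 88 + 46.03333/60 = 88.7672222
  S → negative
  Lon: 22′ + 42″ = 22.70000′; 65 + 22.70000/60 = 65.3783333
  W ⇒ negate
Point 3:
  Lat: 59′ + 14.36″ = 59.23933′; 75 + 59.23933/60 = 75.9873222
  hemisphere S, so the sign is −
  Longitude: 160 + 38/60 + 41.48/3600 = 160.6448556
  E ⇒ keep positive
Point 4:
  Lat: 0′ + 20.4″ = 0.34000′; 85 + 0.34000/60 = 85.0056667
  S ⇒ negate
  λ: 36′ + 42″ = 36.70000′; 22 + 36.70000/60 = 22.6116667
  W → negative
Point 5:
  φ: 37 + 57/60 + 42/3600 = 37.9616667
  N → positive
  Lon: 17′ + 54″ = 17.90000′; 131 + 17.90000/60 = 131.2983333
  W → negative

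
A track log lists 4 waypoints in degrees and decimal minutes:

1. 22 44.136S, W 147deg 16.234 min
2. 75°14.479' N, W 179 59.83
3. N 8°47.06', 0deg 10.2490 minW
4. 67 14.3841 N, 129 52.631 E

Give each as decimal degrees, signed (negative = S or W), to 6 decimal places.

1. -22.735600, -147.270567
2. 75.241317, -179.997167
3. 8.784333, -0.170817
4. 67.239735, 129.877183

Point 1:
  Latitude: 22 + 44.136/60 = 22.7356000
  hemisphere S, so the sign is −
  Lon: 147 + 16.234/60 = 147.2705667
  hemisphere W, so the sign is −
Point 2:
  Lat: 75 + 14.479/60 = 75.2413167
  N → positive
  Lon: 179 + 59.83/60 = 179.9971667
  hemisphere W, so the sign is −
Point 3:
  Lat: 47.06′ = 0.784333°; total 8.7843333
  N → positive
  Lon: 0 + 10.249/60 = 0.1708167
  W → negative
Point 4:
  Lat: 67 + 14.3841/60 = 67.2397350
  N → positive
  Lon: 129 + 52.631/60 = 129.8771833
  E ⇒ keep positive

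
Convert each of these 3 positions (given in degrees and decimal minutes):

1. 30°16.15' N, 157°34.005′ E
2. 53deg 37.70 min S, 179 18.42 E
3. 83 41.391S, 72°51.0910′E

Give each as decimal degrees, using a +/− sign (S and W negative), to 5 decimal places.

1. 30.26917, 157.56675
2. -53.62833, 179.30700
3. -83.68985, 72.85152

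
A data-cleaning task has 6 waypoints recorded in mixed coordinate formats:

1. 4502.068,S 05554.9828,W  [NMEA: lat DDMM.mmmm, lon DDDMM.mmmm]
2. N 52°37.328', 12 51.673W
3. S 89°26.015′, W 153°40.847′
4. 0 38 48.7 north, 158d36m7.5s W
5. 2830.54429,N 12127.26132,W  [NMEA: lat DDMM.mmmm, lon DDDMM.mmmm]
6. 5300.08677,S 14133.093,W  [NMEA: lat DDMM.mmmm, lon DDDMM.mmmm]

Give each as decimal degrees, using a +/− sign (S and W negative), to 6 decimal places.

1. -45.034467, -55.916380
2. 52.622133, -12.861217
3. -89.433583, -153.680783
4. 0.646861, -158.602083
5. 28.509072, -121.454355
6. -53.001446, -141.551550

Point 1:
  φ: degrees = first 2 digits = 45, minutes = 2.068; 45 + 2.068/60 = 45.0344667
  S → negative
  Longitude: degrees = first 3 digits = 55, minutes = 54.9828; 55 + 54.9828/60 = 55.9163800
  hemisphere W, so the sign is −
Point 2:
  φ: 52 + 37.328/60 = 52.6221333
  N ⇒ keep positive
  Longitude: 12 + 51.673/60 = 12.8612167
  W ⇒ negate
Point 3:
  φ: 89 + 26.015/60 = 89.4335833
  hemisphere S, so the sign is −
  Lon: 153 + 40.847/60 = 153.6807833
  hemisphere W, so the sign is −
Point 4:
  Latitude: 0 + 38/60 + 48.7/3600 = 0.6468611
  N → positive
  Longitude: 158° + 36/60 + 7.5/3600 = 158 + 0.600000 + 0.002083 = 158.6020833
  hemisphere W, so the sign is −
Point 5:
  Lat: degrees = first 2 digits = 28, minutes = 30.54429; 28 + 30.54429/60 = 28.5090715
  N → positive
  Longitude: split at 3 digits → 121° and 27.26132′; 121 + 27.26132/60 = 121.4543553
  W → negative
Point 6:
  Lat: degrees = first 2 digits = 53, minutes = 0.08677; 53 + 0.08677/60 = 53.0014462
  S ⇒ negate
  Longitude: degrees = first 3 digits = 141, minutes = 33.093; 141 + 33.093/60 = 141.5515500
  W → negative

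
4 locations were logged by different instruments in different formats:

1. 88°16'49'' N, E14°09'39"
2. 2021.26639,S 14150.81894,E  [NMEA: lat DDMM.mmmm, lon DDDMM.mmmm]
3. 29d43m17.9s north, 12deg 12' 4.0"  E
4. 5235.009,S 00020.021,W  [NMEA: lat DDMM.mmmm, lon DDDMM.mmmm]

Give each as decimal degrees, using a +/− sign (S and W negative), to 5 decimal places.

1. 88.28028, 14.16083
2. -20.35444, 141.84698
3. 29.72164, 12.20111
4. -52.58348, -0.33368

Point 1:
  Latitude: 88° + 16/60 + 49/3600 = 88 + 0.266667 + 0.013611 = 88.280278
  N ⇒ keep positive
  Longitude: 14° + 9/60 + 39/3600 = 14 + 0.150000 + 0.010833 = 14.160833
  E ⇒ keep positive
Point 2:
  φ: split at 2 digits → 20° and 21.26639′; 20 + 21.26639/60 = 20.354440
  hemisphere S, so the sign is −
  Longitude: degrees = first 3 digits = 141, minutes = 50.81894; 141 + 50.81894/60 = 141.846982
  E → positive
Point 3:
  Lat: 29 + 43/60 + 17.9/3600 = 29.721639
  N → positive
  Lon: 12′ + 4″ = 12.06667′; 12 + 12.06667/60 = 12.201111
  E → positive
Point 4:
  φ: split at 2 digits → 52° and 35.009′; 52 + 35.009/60 = 52.583483
  hemisphere S, so the sign is −
  λ: degrees = first 3 digits = 0, minutes = 20.021; 0 + 20.021/60 = 0.333683
  W ⇒ negate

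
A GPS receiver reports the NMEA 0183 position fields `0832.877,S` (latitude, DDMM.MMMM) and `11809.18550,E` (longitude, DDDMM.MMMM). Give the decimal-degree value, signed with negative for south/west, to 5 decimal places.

Lat: degrees = first 2 digits = 8, minutes = 32.877; 8 + 32.877/60 = 8.547950
hemisphere S, so the sign is −
Lon: degrees = first 3 digits = 118, minutes = 9.1855; 118 + 9.1855/60 = 118.153092
E ⇒ keep positive

-8.54795, 118.15309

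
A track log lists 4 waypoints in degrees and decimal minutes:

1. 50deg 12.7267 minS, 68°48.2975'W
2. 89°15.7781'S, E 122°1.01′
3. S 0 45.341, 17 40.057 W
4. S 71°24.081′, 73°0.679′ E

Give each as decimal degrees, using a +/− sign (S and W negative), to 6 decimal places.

Point 1:
  Lat: 50 + 12.7267/60 = 50.2121117
  S ⇒ negate
  Longitude: 48.2975′ = 0.804958°; total 68.8049583
  hemisphere W, so the sign is −
Point 2:
  Lat: 15.7781′ = 0.262968°; total 89.2629683
  S → negative
  Lon: 122 + 1.01/60 = 122.0168333
  E ⇒ keep positive
Point 3:
  Lat: 0 + 45.341/60 = 0.7556833
  hemisphere S, so the sign is −
  Lon: 40.057′ = 0.667617°; total 17.6676167
  W ⇒ negate
Point 4:
  φ: 71 + 24.081/60 = 71.4013500
  S ⇒ negate
  Longitude: 0.679′ = 0.011317°; total 73.0113167
  E ⇒ keep positive

1. -50.212112, -68.804958
2. -89.262968, 122.016833
3. -0.755683, -17.667617
4. -71.401350, 73.011317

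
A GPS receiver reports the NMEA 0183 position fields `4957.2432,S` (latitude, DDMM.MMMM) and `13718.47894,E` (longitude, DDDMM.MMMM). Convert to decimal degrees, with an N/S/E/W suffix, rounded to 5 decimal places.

49.95405° S, 137.30798° E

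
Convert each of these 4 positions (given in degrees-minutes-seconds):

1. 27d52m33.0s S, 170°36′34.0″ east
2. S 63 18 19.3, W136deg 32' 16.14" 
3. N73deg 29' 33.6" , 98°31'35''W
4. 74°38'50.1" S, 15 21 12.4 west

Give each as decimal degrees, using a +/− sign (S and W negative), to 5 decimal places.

1. -27.87583, 170.60944
2. -63.30536, -136.53782
3. 73.49267, -98.52639
4. -74.64725, -15.35344

Point 1:
  Latitude: 27 + 52/60 + 33/3600 = 27.875833
  hemisphere S, so the sign is −
  Longitude: 170 + 36/60 + 34/3600 = 170.609444
  E ⇒ keep positive
Point 2:
  Latitude: 63 + 18/60 + 19.3/3600 = 63.305361
  hemisphere S, so the sign is −
  Lon: 136 + 32/60 + 16.14/3600 = 136.537817
  W → negative
Point 3:
  Latitude: 73 + 29/60 + 33.6/3600 = 73.492667
  N ⇒ keep positive
  λ: 31′ + 35″ = 31.58333′; 98 + 31.58333/60 = 98.526389
  W → negative
Point 4:
  Latitude: 74 + 38/60 + 50.1/3600 = 74.647250
  hemisphere S, so the sign is −
  Lon: 15° + 21/60 + 12.4/3600 = 15 + 0.350000 + 0.003444 = 15.353444
  W ⇒ negate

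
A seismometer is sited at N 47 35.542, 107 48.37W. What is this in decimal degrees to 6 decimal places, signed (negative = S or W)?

47.592367, -107.806167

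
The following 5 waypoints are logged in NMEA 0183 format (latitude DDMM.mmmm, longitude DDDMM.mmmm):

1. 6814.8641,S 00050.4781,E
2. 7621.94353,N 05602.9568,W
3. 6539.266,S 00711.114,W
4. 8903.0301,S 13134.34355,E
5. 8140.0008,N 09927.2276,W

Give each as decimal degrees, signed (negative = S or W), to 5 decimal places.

Point 1:
  Lat: split at 2 digits → 68° and 14.8641′; 68 + 14.8641/60 = 68.247735
  S ⇒ negate
  Longitude: split at 3 digits → 000° and 50.4781′; 0 + 50.4781/60 = 0.841302
  E ⇒ keep positive
Point 2:
  φ: degrees = first 2 digits = 76, minutes = 21.94353; 76 + 21.94353/60 = 76.365726
  N ⇒ keep positive
  λ: degrees = first 3 digits = 56, minutes = 2.9568; 56 + 2.9568/60 = 56.049280
  W ⇒ negate
Point 3:
  Lat: degrees = first 2 digits = 65, minutes = 39.266; 65 + 39.266/60 = 65.654433
  hemisphere S, so the sign is −
  λ: degrees = first 3 digits = 7, minutes = 11.114; 7 + 11.114/60 = 7.185233
  W ⇒ negate
Point 4:
  Latitude: degrees = first 2 digits = 89, minutes = 3.0301; 89 + 3.0301/60 = 89.050502
  S ⇒ negate
  λ: degrees = first 3 digits = 131, minutes = 34.34355; 131 + 34.34355/60 = 131.572393
  E ⇒ keep positive
Point 5:
  φ: degrees = first 2 digits = 81, minutes = 40.0008; 81 + 40.0008/60 = 81.666680
  N ⇒ keep positive
  λ: degrees = first 3 digits = 99, minutes = 27.2276; 99 + 27.2276/60 = 99.453793
  W → negative

1. -68.24774, 0.84130
2. 76.36573, -56.04928
3. -65.65443, -7.18523
4. -89.05050, 131.57239
5. 81.66668, -99.45379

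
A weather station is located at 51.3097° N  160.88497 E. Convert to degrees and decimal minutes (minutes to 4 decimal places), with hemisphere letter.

51° 18.5820′ N, 160° 53.0982′ E

φ: fractional part 0.309700 → 18.582000 minutes
Longitude: fractional part 0.884970 → 53.098200 minutes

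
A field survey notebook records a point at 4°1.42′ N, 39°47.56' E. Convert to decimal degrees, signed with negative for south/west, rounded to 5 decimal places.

Latitude: 1.42′ = 0.023667°; total 4.023667
N ⇒ keep positive
Longitude: 47.56′ = 0.792667°; total 39.792667
E → positive

4.02367, 39.79267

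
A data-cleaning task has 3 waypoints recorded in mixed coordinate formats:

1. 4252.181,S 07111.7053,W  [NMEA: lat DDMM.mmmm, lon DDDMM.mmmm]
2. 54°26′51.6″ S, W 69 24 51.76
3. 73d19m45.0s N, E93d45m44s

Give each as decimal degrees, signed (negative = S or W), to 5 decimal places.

1. -42.86968, -71.19509
2. -54.44767, -69.41438
3. 73.32917, 93.76222

Point 1:
  φ: split at 2 digits → 42° and 52.181′; 42 + 52.181/60 = 42.869683
  S ⇒ negate
  Lon: split at 3 digits → 071° and 11.7053′; 71 + 11.7053/60 = 71.195088
  hemisphere W, so the sign is −
Point 2:
  Latitude: 54° + 26/60 + 51.6/3600 = 54 + 0.433333 + 0.014333 = 54.447667
  S → negative
  Longitude: 69° + 24/60 + 51.76/3600 = 69 + 0.400000 + 0.014378 = 69.414378
  W → negative
Point 3:
  Latitude: 73° + 19/60 + 45/3600 = 73 + 0.316667 + 0.012500 = 73.329167
  N ⇒ keep positive
  Longitude: 45′ + 44″ = 45.73333′; 93 + 45.73333/60 = 93.762222
  E ⇒ keep positive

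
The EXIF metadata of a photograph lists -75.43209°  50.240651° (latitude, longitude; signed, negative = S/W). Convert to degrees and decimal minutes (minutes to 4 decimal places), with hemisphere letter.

75° 25.9254′ S, 50° 14.4391′ E

Latitude is negative → S; |value| = 75.432090
Lat: fractional part 0.432090 → 25.925400 minutes
λ: fractional part 0.240651 → 14.439060 minutes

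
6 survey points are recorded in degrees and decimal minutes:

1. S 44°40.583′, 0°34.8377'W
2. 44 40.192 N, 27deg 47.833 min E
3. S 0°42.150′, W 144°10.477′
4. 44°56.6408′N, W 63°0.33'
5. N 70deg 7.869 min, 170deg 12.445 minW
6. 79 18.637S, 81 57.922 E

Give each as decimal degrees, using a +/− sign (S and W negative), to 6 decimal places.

1. -44.676383, -0.580628
2. 44.669867, 27.797217
3. -0.702500, -144.174617
4. 44.944013, -63.005500
5. 70.131150, -170.207417
6. -79.310617, 81.965367

Point 1:
  φ: 44 + 40.583/60 = 44.6763833
  S → negative
  λ: 34.8377′ = 0.580628°; total 0.5806283
  W → negative
Point 2:
  Lat: 40.192′ = 0.669867°; total 44.6698667
  N ⇒ keep positive
  Lon: 27 + 47.833/60 = 27.7972167
  E ⇒ keep positive
Point 3:
  Latitude: 42.15′ = 0.702500°; total 0.7025000
  hemisphere S, so the sign is −
  Lon: 144 + 10.477/60 = 144.1746167
  W ⇒ negate
Point 4:
  φ: 56.6408′ = 0.944013°; total 44.9440133
  N → positive
  Longitude: 0.33′ = 0.005500°; total 63.0055000
  W → negative
Point 5:
  φ: 7.869′ = 0.131150°; total 70.1311500
  N → positive
  Lon: 170 + 12.445/60 = 170.2074167
  W → negative
Point 6:
  Latitude: 18.637′ = 0.310617°; total 79.3106167
  hemisphere S, so the sign is −
  Lon: 81 + 57.922/60 = 81.9653667
  E ⇒ keep positive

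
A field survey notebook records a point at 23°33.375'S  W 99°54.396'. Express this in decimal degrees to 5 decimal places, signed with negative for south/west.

-23.55625, -99.90660

Lat: 23 + 33.375/60 = 23.556250
hemisphere S, so the sign is −
λ: 54.396′ = 0.906600°; total 99.906600
hemisphere W, so the sign is −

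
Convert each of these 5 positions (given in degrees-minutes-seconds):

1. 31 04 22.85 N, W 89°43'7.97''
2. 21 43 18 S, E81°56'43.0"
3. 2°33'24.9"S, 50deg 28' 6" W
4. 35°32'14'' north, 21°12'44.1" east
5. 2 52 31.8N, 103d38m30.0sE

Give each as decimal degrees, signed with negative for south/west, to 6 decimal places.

Point 1:
  Lat: 4′ + 22.85″ = 4.38083′; 31 + 4.38083/60 = 31.0730139
  N ⇒ keep positive
  Lon: 89° + 43/60 + 7.97/3600 = 89 + 0.716667 + 0.002214 = 89.7188806
  W → negative
Point 2:
  φ: 21 + 43/60 + 18/3600 = 21.7216667
  hemisphere S, so the sign is −
  Lon: 56′ + 43″ = 56.71667′; 81 + 56.71667/60 = 81.9452778
  E ⇒ keep positive
Point 3:
  φ: 33′ + 24.9″ = 33.41500′; 2 + 33.41500/60 = 2.5569167
  S → negative
  Lon: 28′ + 6″ = 28.10000′; 50 + 28.10000/60 = 50.4683333
  W ⇒ negate
Point 4:
  φ: 32′ + 14″ = 32.23333′; 35 + 32.23333/60 = 35.5372222
  N → positive
  Longitude: 21 + 12/60 + 44.1/3600 = 21.2122500
  E → positive
Point 5:
  φ: 52′ + 31.8″ = 52.53000′; 2 + 52.53000/60 = 2.8755000
  N → positive
  Lon: 38′ + 30″ = 38.50000′; 103 + 38.50000/60 = 103.6416667
  E → positive

1. 31.073014, -89.718881
2. -21.721667, 81.945278
3. -2.556917, -50.468333
4. 35.537222, 21.212250
5. 2.875500, 103.641667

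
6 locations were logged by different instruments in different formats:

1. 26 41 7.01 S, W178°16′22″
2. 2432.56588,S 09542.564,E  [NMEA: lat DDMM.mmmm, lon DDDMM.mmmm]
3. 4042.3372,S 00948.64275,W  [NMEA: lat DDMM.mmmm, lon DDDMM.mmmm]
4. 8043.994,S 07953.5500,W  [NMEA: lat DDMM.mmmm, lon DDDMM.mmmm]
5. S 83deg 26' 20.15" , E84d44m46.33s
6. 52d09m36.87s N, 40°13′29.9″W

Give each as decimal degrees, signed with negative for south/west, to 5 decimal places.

Point 1:
  Latitude: 26° + 41/60 + 7.01/3600 = 26 + 0.683333 + 0.001947 = 26.685281
  S → negative
  Longitude: 16′ + 22″ = 16.36667′; 178 + 16.36667/60 = 178.272778
  W ⇒ negate
Point 2:
  Lat: split at 2 digits → 24° and 32.56588′; 24 + 32.56588/60 = 24.542765
  S ⇒ negate
  Longitude: degrees = first 3 digits = 95, minutes = 42.564; 95 + 42.564/60 = 95.709400
  E ⇒ keep positive
Point 3:
  Lat: degrees = first 2 digits = 40, minutes = 42.3372; 40 + 42.3372/60 = 40.705620
  S ⇒ negate
  Lon: split at 3 digits → 009° and 48.64275′; 9 + 48.64275/60 = 9.810713
  W ⇒ negate
Point 4:
  φ: degrees = first 2 digits = 80, minutes = 43.994; 80 + 43.994/60 = 80.733233
  S → negative
  λ: degrees = first 3 digits = 79, minutes = 53.55; 79 + 53.55/60 = 79.892500
  W ⇒ negate
Point 5:
  Lat: 83° + 26/60 + 20.15/3600 = 83 + 0.433333 + 0.005597 = 83.438931
  hemisphere S, so the sign is −
  λ: 44′ + 46.33″ = 44.77217′; 84 + 44.77217/60 = 84.746203
  E ⇒ keep positive
Point 6:
  φ: 9′ + 36.87″ = 9.61450′; 52 + 9.61450/60 = 52.160242
  N → positive
  Lon: 13′ + 29.9″ = 13.49833′; 40 + 13.49833/60 = 40.224972
  hemisphere W, so the sign is −

1. -26.68528, -178.27278
2. -24.54276, 95.70940
3. -40.70562, -9.81071
4. -80.73323, -79.89250
5. -83.43893, 84.74620
6. 52.16024, -40.22497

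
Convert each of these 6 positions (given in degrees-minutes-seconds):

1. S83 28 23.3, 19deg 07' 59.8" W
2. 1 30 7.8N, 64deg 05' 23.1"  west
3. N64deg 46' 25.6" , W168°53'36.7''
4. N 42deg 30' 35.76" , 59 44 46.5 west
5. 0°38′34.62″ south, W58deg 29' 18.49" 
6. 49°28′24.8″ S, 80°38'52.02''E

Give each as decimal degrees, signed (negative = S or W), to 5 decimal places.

1. -83.47314, -19.13328
2. 1.50217, -64.08975
3. 64.77378, -168.89353
4. 42.50993, -59.74625
5. -0.64295, -58.48847
6. -49.47356, 80.64778

Point 1:
  Lat: 83° + 28/60 + 23.3/3600 = 83 + 0.466667 + 0.006472 = 83.473139
  S → negative
  Lon: 7′ + 59.8″ = 7.99667′; 19 + 7.99667/60 = 19.133278
  hemisphere W, so the sign is −
Point 2:
  Latitude: 1° + 30/60 + 7.8/3600 = 1 + 0.500000 + 0.002167 = 1.502167
  N → positive
  Longitude: 64 + 5/60 + 23.1/3600 = 64.089750
  hemisphere W, so the sign is −
Point 3:
  φ: 64° + 46/60 + 25.6/3600 = 64 + 0.766667 + 0.007111 = 64.773778
  N ⇒ keep positive
  Longitude: 168 + 53/60 + 36.7/3600 = 168.893528
  W ⇒ negate
Point 4:
  Lat: 42 + 30/60 + 35.76/3600 = 42.509933
  N → positive
  Longitude: 59° + 44/60 + 46.5/3600 = 59 + 0.733333 + 0.012917 = 59.746250
  W → negative
Point 5:
  φ: 0 + 38/60 + 34.62/3600 = 0.642950
  S ⇒ negate
  Lon: 29′ + 18.49″ = 29.30817′; 58 + 29.30817/60 = 58.488469
  W ⇒ negate
Point 6:
  φ: 49 + 28/60 + 24.8/3600 = 49.473556
  S → negative
  λ: 38′ + 52.02″ = 38.86700′; 80 + 38.86700/60 = 80.647783
  E ⇒ keep positive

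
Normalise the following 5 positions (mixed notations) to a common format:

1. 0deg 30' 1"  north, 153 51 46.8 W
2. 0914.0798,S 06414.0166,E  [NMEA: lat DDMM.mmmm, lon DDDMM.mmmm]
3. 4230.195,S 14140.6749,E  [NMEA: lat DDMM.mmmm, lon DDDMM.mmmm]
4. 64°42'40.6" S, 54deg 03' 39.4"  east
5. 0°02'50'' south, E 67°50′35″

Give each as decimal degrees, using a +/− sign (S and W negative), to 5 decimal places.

1. 0.50028, -153.86300
2. -9.23466, 64.23361
3. -42.50325, 141.67792
4. -64.71128, 54.06094
5. -0.04722, 67.84306

Point 1:
  Latitude: 0° + 30/60 + 1/3600 = 0 + 0.500000 + 0.000278 = 0.500278
  N ⇒ keep positive
  Longitude: 51′ + 46.8″ = 51.78000′; 153 + 51.78000/60 = 153.863000
  W ⇒ negate
Point 2:
  φ: degrees = first 2 digits = 9, minutes = 14.0798; 9 + 14.0798/60 = 9.234663
  S ⇒ negate
  λ: degrees = first 3 digits = 64, minutes = 14.0166; 64 + 14.0166/60 = 64.233610
  E ⇒ keep positive
Point 3:
  Lat: degrees = first 2 digits = 42, minutes = 30.195; 42 + 30.195/60 = 42.503250
  S → negative
  Longitude: degrees = first 3 digits = 141, minutes = 40.6749; 141 + 40.6749/60 = 141.677915
  E ⇒ keep positive
Point 4:
  Latitude: 64° + 42/60 + 40.6/3600 = 64 + 0.700000 + 0.011278 = 64.711278
  hemisphere S, so the sign is −
  Lon: 3′ + 39.4″ = 3.65667′; 54 + 3.65667/60 = 54.060944
  E ⇒ keep positive
Point 5:
  Latitude: 0° + 2/60 + 50/3600 = 0 + 0.033333 + 0.013889 = 0.047222
  hemisphere S, so the sign is −
  Longitude: 50′ + 35″ = 50.58333′; 67 + 50.58333/60 = 67.843056
  E → positive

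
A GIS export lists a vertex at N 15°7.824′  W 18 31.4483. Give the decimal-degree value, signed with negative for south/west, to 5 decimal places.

Lat: 15 + 7.824/60 = 15.130400
N → positive
Longitude: 18 + 31.4483/60 = 18.524138
W ⇒ negate

15.13040, -18.52414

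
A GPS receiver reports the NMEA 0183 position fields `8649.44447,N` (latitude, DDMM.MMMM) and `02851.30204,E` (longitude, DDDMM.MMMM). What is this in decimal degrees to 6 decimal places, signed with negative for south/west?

Latitude: degrees = first 2 digits = 86, minutes = 49.44447; 86 + 49.44447/60 = 86.8240745
N ⇒ keep positive
λ: degrees = first 3 digits = 28, minutes = 51.30204; 28 + 51.30204/60 = 28.8550340
E ⇒ keep positive

86.824075, 28.855034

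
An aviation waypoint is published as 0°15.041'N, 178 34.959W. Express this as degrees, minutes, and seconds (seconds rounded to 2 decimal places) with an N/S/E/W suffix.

φ: fractional minutes 0.04100 × 60 = 2.4600″
Lon: fractional minutes 0.95900 × 60 = 57.5400″

0°15′2.46″ N, 178°34′57.54″ W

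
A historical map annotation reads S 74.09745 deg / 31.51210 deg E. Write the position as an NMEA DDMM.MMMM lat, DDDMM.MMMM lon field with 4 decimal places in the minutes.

φ: fractional part 0.097450 → 5.847000 minutes
λ: fractional part 0.512100 → 30.726000 minutes

7405.8470,S / 03130.7260,E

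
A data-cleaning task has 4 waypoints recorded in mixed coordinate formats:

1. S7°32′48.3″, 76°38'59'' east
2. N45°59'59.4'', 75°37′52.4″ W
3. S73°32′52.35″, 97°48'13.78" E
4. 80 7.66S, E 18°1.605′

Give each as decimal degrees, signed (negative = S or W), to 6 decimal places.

1. -7.546750, 76.649722
2. 45.999833, -75.631222
3. -73.547875, 97.803828
4. -80.127667, 18.026750

Point 1:
  Latitude: 7° + 32/60 + 48.3/3600 = 7 + 0.533333 + 0.013417 = 7.5467500
  hemisphere S, so the sign is −
  Longitude: 38′ + 59″ = 38.98333′; 76 + 38.98333/60 = 76.6497222
  E → positive
Point 2:
  φ: 45 + 59/60 + 59.4/3600 = 45.9998333
  N → positive
  Lon: 75° + 37/60 + 52.4/3600 = 75 + 0.616667 + 0.014556 = 75.6312222
  hemisphere W, so the sign is −
Point 3:
  Latitude: 32′ + 52.35″ = 32.87250′; 73 + 32.87250/60 = 73.5478750
  S ⇒ negate
  Lon: 97° + 48/60 + 13.78/3600 = 97 + 0.800000 + 0.003828 = 97.8038278
  E → positive
Point 4:
  Lat: 7.66′ = 0.127667°; total 80.1276667
  hemisphere S, so the sign is −
  Lon: 18 + 1.605/60 = 18.0267500
  E ⇒ keep positive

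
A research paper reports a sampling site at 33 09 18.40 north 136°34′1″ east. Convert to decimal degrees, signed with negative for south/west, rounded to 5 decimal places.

33.15511, 136.56694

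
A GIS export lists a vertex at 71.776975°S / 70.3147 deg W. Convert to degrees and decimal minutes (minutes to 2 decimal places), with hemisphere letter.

71° 46.62′ S, 70° 18.88′ W

Lat: fractional part 0.776975 → 46.6185 minutes
Lon: fractional part 0.314700 → 18.8820 minutes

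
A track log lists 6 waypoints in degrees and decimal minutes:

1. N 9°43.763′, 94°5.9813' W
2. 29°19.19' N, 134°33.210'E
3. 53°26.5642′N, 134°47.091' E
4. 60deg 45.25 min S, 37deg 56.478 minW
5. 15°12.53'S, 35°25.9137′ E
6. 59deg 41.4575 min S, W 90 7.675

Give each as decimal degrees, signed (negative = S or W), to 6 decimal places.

1. 9.729383, -94.099688
2. 29.319833, 134.553500
3. 53.442737, 134.784850
4. -60.754167, -37.941300
5. -15.208833, 35.431895
6. -59.690958, -90.127917

Point 1:
  Latitude: 9 + 43.763/60 = 9.7293833
  N ⇒ keep positive
  Lon: 94 + 5.9813/60 = 94.0996883
  W → negative
Point 2:
  Lat: 19.19′ = 0.319833°; total 29.3198333
  N → positive
  λ: 134 + 33.21/60 = 134.5535000
  E → positive
Point 3:
  Lat: 26.5642′ = 0.442737°; total 53.4427367
  N ⇒ keep positive
  Lon: 47.091′ = 0.784850°; total 134.7848500
  E → positive
Point 4:
  φ: 45.25′ = 0.754167°; total 60.7541667
  hemisphere S, so the sign is −
  Lon: 37 + 56.478/60 = 37.9413000
  W → negative
Point 5:
  φ: 15 + 12.53/60 = 15.2088333
  S ⇒ negate
  λ: 25.9137′ = 0.431895°; total 35.4318950
  E ⇒ keep positive
Point 6:
  φ: 41.4575′ = 0.690958°; total 59.6909583
  S → negative
  Lon: 90 + 7.675/60 = 90.1279167
  hemisphere W, so the sign is −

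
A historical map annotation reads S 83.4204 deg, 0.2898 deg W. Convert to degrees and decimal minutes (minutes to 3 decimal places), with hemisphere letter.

83° 25.224′ S, 0° 17.388′ W

φ: fractional part 0.420400 → 25.22400 minutes
λ: 0° + 0.289800 × 60 = 0° 17.38800′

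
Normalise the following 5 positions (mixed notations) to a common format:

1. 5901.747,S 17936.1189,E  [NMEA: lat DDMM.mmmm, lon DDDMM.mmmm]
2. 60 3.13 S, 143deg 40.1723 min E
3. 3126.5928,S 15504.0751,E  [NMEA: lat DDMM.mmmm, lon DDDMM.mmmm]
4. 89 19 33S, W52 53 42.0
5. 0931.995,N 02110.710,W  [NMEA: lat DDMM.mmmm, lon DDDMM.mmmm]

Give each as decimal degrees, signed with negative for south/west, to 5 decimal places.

Point 1:
  Latitude: split at 2 digits → 59° and 1.747′; 59 + 1.747/60 = 59.029117
  S → negative
  Lon: split at 3 digits → 179° and 36.1189′; 179 + 36.1189/60 = 179.601982
  E ⇒ keep positive
Point 2:
  φ: 60 + 3.13/60 = 60.052167
  S → negative
  λ: 40.1723′ = 0.669538°; total 143.669538
  E ⇒ keep positive
Point 3:
  φ: degrees = first 2 digits = 31, minutes = 26.5928; 31 + 26.5928/60 = 31.443213
  hemisphere S, so the sign is −
  Lon: degrees = first 3 digits = 155, minutes = 4.0751; 155 + 4.0751/60 = 155.067918
  E ⇒ keep positive
Point 4:
  φ: 89 + 19/60 + 33/3600 = 89.325833
  S → negative
  Lon: 52 + 53/60 + 42/3600 = 52.895000
  W → negative
Point 5:
  Latitude: split at 2 digits → 09° and 31.995′; 9 + 31.995/60 = 9.533250
  N ⇒ keep positive
  Lon: split at 3 digits → 021° and 10.71′; 21 + 10.71/60 = 21.178500
  hemisphere W, so the sign is −

1. -59.02912, 179.60198
2. -60.05217, 143.66954
3. -31.44321, 155.06792
4. -89.32583, -52.89500
5. 9.53325, -21.17850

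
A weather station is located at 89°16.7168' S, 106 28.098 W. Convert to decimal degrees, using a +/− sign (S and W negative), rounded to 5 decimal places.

-89.27861, -106.46830

Lat: 16.7168′ = 0.278613°; total 89.278613
S → negative
Lon: 106 + 28.098/60 = 106.468300
W ⇒ negate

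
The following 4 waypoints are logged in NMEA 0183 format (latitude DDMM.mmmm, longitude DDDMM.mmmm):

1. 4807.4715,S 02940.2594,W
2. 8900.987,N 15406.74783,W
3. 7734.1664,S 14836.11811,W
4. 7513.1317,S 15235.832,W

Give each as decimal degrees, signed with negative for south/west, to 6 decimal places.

Point 1:
  Lat: split at 2 digits → 48° and 7.4715′; 48 + 7.4715/60 = 48.1245250
  hemisphere S, so the sign is −
  λ: degrees = first 3 digits = 29, minutes = 40.2594; 29 + 40.2594/60 = 29.6709900
  hemisphere W, so the sign is −
Point 2:
  Latitude: split at 2 digits → 89° and 0.987′; 89 + 0.987/60 = 89.0164500
  N ⇒ keep positive
  λ: degrees = first 3 digits = 154, minutes = 6.74783; 154 + 6.74783/60 = 154.1124638
  W ⇒ negate
Point 3:
  φ: split at 2 digits → 77° and 34.1664′; 77 + 34.1664/60 = 77.5694400
  S → negative
  Longitude: degrees = first 3 digits = 148, minutes = 36.11811; 148 + 36.11811/60 = 148.6019685
  W ⇒ negate
Point 4:
  Lat: split at 2 digits → 75° and 13.1317′; 75 + 13.1317/60 = 75.2188617
  S → negative
  λ: degrees = first 3 digits = 152, minutes = 35.832; 152 + 35.832/60 = 152.5972000
  hemisphere W, so the sign is −

1. -48.124525, -29.670990
2. 89.016450, -154.112464
3. -77.569440, -148.601969
4. -75.218862, -152.597200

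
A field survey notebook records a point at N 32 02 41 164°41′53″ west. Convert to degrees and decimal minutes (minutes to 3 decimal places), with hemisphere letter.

32° 2.683′ N, 164° 41.883′ W

Lat: 2 + 41/60 = 2.68333′
λ: 41 + 53/60 = 41.88333′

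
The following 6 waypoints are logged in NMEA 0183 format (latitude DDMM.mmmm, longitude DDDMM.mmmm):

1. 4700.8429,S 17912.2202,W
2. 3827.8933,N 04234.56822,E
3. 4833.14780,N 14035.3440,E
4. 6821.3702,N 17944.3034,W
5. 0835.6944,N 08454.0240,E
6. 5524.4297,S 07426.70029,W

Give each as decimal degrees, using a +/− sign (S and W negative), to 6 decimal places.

1. -47.014048, -179.203670
2. 38.464888, 42.576137
3. 48.552463, 140.589067
4. 68.356170, -179.738390
5. 8.594907, 84.900400
6. -55.407162, -74.445005

Point 1:
  Latitude: split at 2 digits → 47° and 0.8429′; 47 + 0.8429/60 = 47.0140483
  S ⇒ negate
  λ: degrees = first 3 digits = 179, minutes = 12.2202; 179 + 12.2202/60 = 179.2036700
  W ⇒ negate
Point 2:
  φ: split at 2 digits → 38° and 27.8933′; 38 + 27.8933/60 = 38.4648883
  N → positive
  Longitude: split at 3 digits → 042° and 34.56822′; 42 + 34.56822/60 = 42.5761370
  E ⇒ keep positive
Point 3:
  Lat: degrees = first 2 digits = 48, minutes = 33.1478; 48 + 33.1478/60 = 48.5524633
  N ⇒ keep positive
  Longitude: split at 3 digits → 140° and 35.344′; 140 + 35.344/60 = 140.5890667
  E ⇒ keep positive
Point 4:
  Latitude: split at 2 digits → 68° and 21.3702′; 68 + 21.3702/60 = 68.3561700
  N ⇒ keep positive
  λ: split at 3 digits → 179° and 44.3034′; 179 + 44.3034/60 = 179.7383900
  hemisphere W, so the sign is −
Point 5:
  Lat: split at 2 digits → 08° and 35.6944′; 8 + 35.6944/60 = 8.5949067
  N → positive
  Lon: degrees = first 3 digits = 84, minutes = 54.024; 84 + 54.024/60 = 84.9004000
  E ⇒ keep positive
Point 6:
  Lat: degrees = first 2 digits = 55, minutes = 24.4297; 55 + 24.4297/60 = 55.4071617
  S ⇒ negate
  Lon: degrees = first 3 digits = 74, minutes = 26.70029; 74 + 26.70029/60 = 74.4450048
  W → negative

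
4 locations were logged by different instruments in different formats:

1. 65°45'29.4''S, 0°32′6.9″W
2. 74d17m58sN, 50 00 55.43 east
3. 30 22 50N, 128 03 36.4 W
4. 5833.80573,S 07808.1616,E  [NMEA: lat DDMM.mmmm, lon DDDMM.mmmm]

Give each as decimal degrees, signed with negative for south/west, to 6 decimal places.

Point 1:
  Latitude: 65 + 45/60 + 29.4/3600 = 65.7581667
  S ⇒ negate
  λ: 32′ + 6.9″ = 32.11500′; 0 + 32.11500/60 = 0.5352500
  W → negative
Point 2:
  φ: 74° + 17/60 + 58/3600 = 74 + 0.283333 + 0.016111 = 74.2994444
  N → positive
  Lon: 0′ + 55.43″ = 0.92383′; 50 + 0.92383/60 = 50.0153972
  E ⇒ keep positive
Point 3:
  Lat: 30° + 22/60 + 50/3600 = 30 + 0.366667 + 0.013889 = 30.3805556
  N ⇒ keep positive
  Longitude: 3′ + 36.4″ = 3.60667′; 128 + 3.60667/60 = 128.0601111
  W ⇒ negate
Point 4:
  Latitude: degrees = first 2 digits = 58, minutes = 33.80573; 58 + 33.80573/60 = 58.5634288
  hemisphere S, so the sign is −
  λ: degrees = first 3 digits = 78, minutes = 8.1616; 78 + 8.1616/60 = 78.1360267
  E → positive

1. -65.758167, -0.535250
2. 74.299444, 50.015397
3. 30.380556, -128.060111
4. -58.563429, 78.136027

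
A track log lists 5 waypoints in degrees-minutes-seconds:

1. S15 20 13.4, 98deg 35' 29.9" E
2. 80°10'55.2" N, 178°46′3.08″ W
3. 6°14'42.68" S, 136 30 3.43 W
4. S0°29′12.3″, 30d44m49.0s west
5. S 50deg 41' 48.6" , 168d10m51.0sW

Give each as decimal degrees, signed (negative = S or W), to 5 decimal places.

1. -15.33706, 98.59164
2. 80.18200, -178.76752
3. -6.24519, -136.50095
4. -0.48675, -30.74694
5. -50.69683, -168.18083

Point 1:
  Lat: 20′ + 13.4″ = 20.22333′; 15 + 20.22333/60 = 15.337056
  S → negative
  λ: 98° + 35/60 + 29.9/3600 = 98 + 0.583333 + 0.008306 = 98.591639
  E ⇒ keep positive
Point 2:
  φ: 80° + 10/60 + 55.2/3600 = 80 + 0.166667 + 0.015333 = 80.182000
  N ⇒ keep positive
  λ: 178° + 46/60 + 3.08/3600 = 178 + 0.766667 + 0.000856 = 178.767522
  W ⇒ negate
Point 3:
  Lat: 6 + 14/60 + 42.68/3600 = 6.245189
  S ⇒ negate
  Lon: 136° + 30/60 + 3.43/3600 = 136 + 0.500000 + 0.000953 = 136.500953
  W → negative
Point 4:
  Latitude: 29′ + 12.3″ = 29.20500′; 0 + 29.20500/60 = 0.486750
  hemisphere S, so the sign is −
  Lon: 30° + 44/60 + 49/3600 = 30 + 0.733333 + 0.013611 = 30.746944
  W → negative
Point 5:
  φ: 50 + 41/60 + 48.6/3600 = 50.696833
  S ⇒ negate
  Longitude: 10′ + 51″ = 10.85000′; 168 + 10.85000/60 = 168.180833
  W ⇒ negate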